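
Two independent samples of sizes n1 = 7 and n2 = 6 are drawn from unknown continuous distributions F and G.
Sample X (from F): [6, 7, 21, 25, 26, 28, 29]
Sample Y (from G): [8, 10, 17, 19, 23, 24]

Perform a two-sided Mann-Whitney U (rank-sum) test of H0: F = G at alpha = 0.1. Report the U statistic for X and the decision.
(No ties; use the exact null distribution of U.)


Step 1: Combine and sort all 13 observations; assign midranks.
sorted (value, group): (6,X), (7,X), (8,Y), (10,Y), (17,Y), (19,Y), (21,X), (23,Y), (24,Y), (25,X), (26,X), (28,X), (29,X)
ranks: 6->1, 7->2, 8->3, 10->4, 17->5, 19->6, 21->7, 23->8, 24->9, 25->10, 26->11, 28->12, 29->13
Step 2: Rank sum for X: R1 = 1 + 2 + 7 + 10 + 11 + 12 + 13 = 56.
Step 3: U_X = R1 - n1(n1+1)/2 = 56 - 7*8/2 = 56 - 28 = 28.
       U_Y = n1*n2 - U_X = 42 - 28 = 14.
Step 4: No ties, so the exact null distribution of U (based on enumerating the C(13,7) = 1716 equally likely rank assignments) gives the two-sided p-value.
Step 5: p-value = 0.365967; compare to alpha = 0.1. fail to reject H0.

U_X = 28, p = 0.365967, fail to reject H0 at alpha = 0.1.


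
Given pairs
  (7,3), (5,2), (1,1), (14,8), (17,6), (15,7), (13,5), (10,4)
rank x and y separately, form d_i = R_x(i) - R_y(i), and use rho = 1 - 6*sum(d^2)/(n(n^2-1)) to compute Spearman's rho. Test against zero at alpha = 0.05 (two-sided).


Step 1: Rank x and y separately (midranks; no ties here).
rank(x): 7->3, 5->2, 1->1, 14->6, 17->8, 15->7, 13->5, 10->4
rank(y): 3->3, 2->2, 1->1, 8->8, 6->6, 7->7, 5->5, 4->4
Step 2: d_i = R_x(i) - R_y(i); compute d_i^2.
  (3-3)^2=0, (2-2)^2=0, (1-1)^2=0, (6-8)^2=4, (8-6)^2=4, (7-7)^2=0, (5-5)^2=0, (4-4)^2=0
sum(d^2) = 8.
Step 3: rho = 1 - 6*8 / (8*(8^2 - 1)) = 1 - 48/504 = 0.904762.
Step 4: Under H0, t = rho * sqrt((n-2)/(1-rho^2)) = 5.2034 ~ t(6).
Step 5: Two-sided p-value from the t-distribution with 6 df = 0.002008.
Step 6: alpha = 0.05. reject H0.

rho = 0.9048, p = 0.002008, reject H0 at alpha = 0.05.


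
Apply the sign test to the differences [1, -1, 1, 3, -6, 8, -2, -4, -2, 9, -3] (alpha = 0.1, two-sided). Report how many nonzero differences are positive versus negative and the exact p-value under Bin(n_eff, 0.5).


Step 1: Discard zero differences. Original n = 11; n_eff = number of nonzero differences = 11.
Nonzero differences (with sign): +1, -1, +1, +3, -6, +8, -2, -4, -2, +9, -3
Step 2: Count signs: positive = 5, negative = 6.
Step 3: Under H0: P(positive) = 0.5, so the number of positives S ~ Bin(11, 0.5).
Step 4: Two-sided exact p-value = sum of Bin(11,0.5) probabilities at or below the observed probability = 1.000000.
Step 5: alpha = 0.1. fail to reject H0.

n_eff = 11, pos = 5, neg = 6, p = 1.000000, fail to reject H0.


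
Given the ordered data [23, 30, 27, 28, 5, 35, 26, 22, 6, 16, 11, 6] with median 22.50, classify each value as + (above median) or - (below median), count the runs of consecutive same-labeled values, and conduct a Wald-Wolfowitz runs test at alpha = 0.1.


Step 1: Compute median = 22.50; label A = above, B = below.
Labels in order: AAAABAABBBBB  (n_A = 6, n_B = 6)
Step 2: Count runs R = 4.
Step 3: Under H0 (random ordering), E[R] = 2*n_A*n_B/(n_A+n_B) + 1 = 2*6*6/12 + 1 = 7.0000.
        Var[R] = 2*n_A*n_B*(2*n_A*n_B - n_A - n_B) / ((n_A+n_B)^2 * (n_A+n_B-1)) = 4320/1584 = 2.7273.
        SD[R] = 1.6514.
Step 4: Continuity-corrected z = (R + 0.5 - E[R]) / SD[R] = (4 + 0.5 - 7.0000) / 1.6514 = -1.5138.
Step 5: Two-sided p-value via normal approximation = 2*(1 - Phi(|z|)) = 0.130070.
Step 6: alpha = 0.1. fail to reject H0.

R = 4, z = -1.5138, p = 0.130070, fail to reject H0.


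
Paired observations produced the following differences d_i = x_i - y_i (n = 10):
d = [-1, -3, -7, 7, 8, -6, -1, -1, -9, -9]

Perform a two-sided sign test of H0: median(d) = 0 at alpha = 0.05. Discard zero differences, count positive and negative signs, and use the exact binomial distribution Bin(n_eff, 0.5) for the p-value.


Step 1: Discard zero differences. Original n = 10; n_eff = number of nonzero differences = 10.
Nonzero differences (with sign): -1, -3, -7, +7, +8, -6, -1, -1, -9, -9
Step 2: Count signs: positive = 2, negative = 8.
Step 3: Under H0: P(positive) = 0.5, so the number of positives S ~ Bin(10, 0.5).
Step 4: Two-sided exact p-value = sum of Bin(10,0.5) probabilities at or below the observed probability = 0.109375.
Step 5: alpha = 0.05. fail to reject H0.

n_eff = 10, pos = 2, neg = 8, p = 0.109375, fail to reject H0.


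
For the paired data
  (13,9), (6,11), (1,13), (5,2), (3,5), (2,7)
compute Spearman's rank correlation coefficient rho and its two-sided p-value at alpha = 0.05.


Step 1: Rank x and y separately (midranks; no ties here).
rank(x): 13->6, 6->5, 1->1, 5->4, 3->3, 2->2
rank(y): 9->4, 11->5, 13->6, 2->1, 5->2, 7->3
Step 2: d_i = R_x(i) - R_y(i); compute d_i^2.
  (6-4)^2=4, (5-5)^2=0, (1-6)^2=25, (4-1)^2=9, (3-2)^2=1, (2-3)^2=1
sum(d^2) = 40.
Step 3: rho = 1 - 6*40 / (6*(6^2 - 1)) = 1 - 240/210 = -0.142857.
Step 4: Under H0, t = rho * sqrt((n-2)/(1-rho^2)) = -0.2887 ~ t(4).
Step 5: Two-sided p-value from the t-distribution with 4 df = 0.787172.
Step 6: alpha = 0.05. fail to reject H0.

rho = -0.1429, p = 0.787172, fail to reject H0 at alpha = 0.05.


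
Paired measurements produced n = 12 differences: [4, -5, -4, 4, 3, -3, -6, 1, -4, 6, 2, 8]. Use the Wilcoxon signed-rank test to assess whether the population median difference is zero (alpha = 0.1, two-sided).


Step 1: Drop any zero differences (none here) and take |d_i|.
|d| = [4, 5, 4, 4, 3, 3, 6, 1, 4, 6, 2, 8]
Step 2: Midrank |d_i| (ties get averaged ranks).
ranks: |4|->6.5, |5|->9, |4|->6.5, |4|->6.5, |3|->3.5, |3|->3.5, |6|->10.5, |1|->1, |4|->6.5, |6|->10.5, |2|->2, |8|->12
Step 3: Attach original signs; sum ranks with positive sign and with negative sign.
W+ = 6.5 + 6.5 + 3.5 + 1 + 10.5 + 2 + 12 = 42
W- = 9 + 6.5 + 3.5 + 10.5 + 6.5 = 36
(Check: W+ + W- = 78 should equal n(n+1)/2 = 78.)
Step 4: Test statistic W = min(W+, W-) = 36.
Step 5: Ties in |d|, so use the tie-corrected normal approximation.
        E[W] = n(n+1)/4 = 12*13/4 = 39.
        Tie groups: |d|=3 (t=2), |d|=4 (t=4), |d|=6 (t=2); sum(t^3 - t) = 72.
        Var[W] = n(n+1)(2n+1)/24 - sum(t^3-t)/48 = 3900/24 - 72/48 = 161.
        z = (W - E[W]) / sqrt(Var[W]) = (36 - 39) / 12.6886 = -0.2364.
        Two-sided p = 2*Phi(z) = 0.813097.
Step 6: alpha = 0.1. fail to reject H0.

W+ = 42, W- = 36, W = min = 36, p = 0.813097, fail to reject H0.


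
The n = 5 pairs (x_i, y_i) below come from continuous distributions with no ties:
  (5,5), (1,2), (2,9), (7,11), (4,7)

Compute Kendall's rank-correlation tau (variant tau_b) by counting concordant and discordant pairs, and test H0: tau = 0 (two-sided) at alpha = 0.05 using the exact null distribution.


Step 1: Enumerate the 10 unordered pairs (i,j) with i<j and classify each by sign(x_j-x_i) * sign(y_j-y_i).
  (1,2):dx=-4,dy=-3->C; (1,3):dx=-3,dy=+4->D; (1,4):dx=+2,dy=+6->C; (1,5):dx=-1,dy=+2->D
  (2,3):dx=+1,dy=+7->C; (2,4):dx=+6,dy=+9->C; (2,5):dx=+3,dy=+5->C; (3,4):dx=+5,dy=+2->C
  (3,5):dx=+2,dy=-2->D; (4,5):dx=-3,dy=-4->C
Step 2: C = 7, D = 3, total pairs = 10.
Step 3: tau = (C - D)/(n(n-1)/2) = (7 - 3)/10 = 0.400000.
Step 4: Exact two-sided p-value (enumerate n! = 120 permutations of y under H0): p = 0.483333.
Step 5: alpha = 0.05. fail to reject H0.

tau_b = 0.4000 (C=7, D=3), p = 0.483333, fail to reject H0.


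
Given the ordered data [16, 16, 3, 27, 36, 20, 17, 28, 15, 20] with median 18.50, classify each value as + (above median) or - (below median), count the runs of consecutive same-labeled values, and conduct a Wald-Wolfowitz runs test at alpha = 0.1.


Step 1: Compute median = 18.50; label A = above, B = below.
Labels in order: BBBAAABABA  (n_A = 5, n_B = 5)
Step 2: Count runs R = 6.
Step 3: Under H0 (random ordering), E[R] = 2*n_A*n_B/(n_A+n_B) + 1 = 2*5*5/10 + 1 = 6.0000.
        Var[R] = 2*n_A*n_B*(2*n_A*n_B - n_A - n_B) / ((n_A+n_B)^2 * (n_A+n_B-1)) = 2000/900 = 2.2222.
        SD[R] = 1.4907.
Step 4: R = E[R], so z = 0 with no continuity correction.
Step 5: Two-sided p-value via normal approximation = 2*(1 - Phi(|z|)) = 1.000000.
Step 6: alpha = 0.1. fail to reject H0.

R = 6, z = 0.0000, p = 1.000000, fail to reject H0.


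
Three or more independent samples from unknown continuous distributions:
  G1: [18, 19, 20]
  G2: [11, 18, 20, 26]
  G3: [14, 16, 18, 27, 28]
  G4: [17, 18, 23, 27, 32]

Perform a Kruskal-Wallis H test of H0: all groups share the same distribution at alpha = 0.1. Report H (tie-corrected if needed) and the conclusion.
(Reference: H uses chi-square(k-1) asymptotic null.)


Step 1: Combine all N = 17 observations and assign midranks.
sorted (value, group, rank): (11,G2,1), (14,G3,2), (16,G3,3), (17,G4,4), (18,G1,6.5), (18,G2,6.5), (18,G3,6.5), (18,G4,6.5), (19,G1,9), (20,G1,10.5), (20,G2,10.5), (23,G4,12), (26,G2,13), (27,G3,14.5), (27,G4,14.5), (28,G3,16), (32,G4,17)
Step 2: Sum ranks within each group.
R_1 = 26 (n_1 = 3)
R_2 = 31 (n_2 = 4)
R_3 = 42 (n_3 = 5)
R_4 = 54 (n_4 = 5)
Step 3: H = 12/(N(N+1)) * sum(R_i^2/n_i) - 3(N+1)
     = 12/(17*18) * (26^2/3 + 31^2/4 + 42^2/5 + 54^2/5) - 3*18
     = 0.039216 * 1401.58 - 54
     = 0.964052.
Step 4: Ties present; correction factor C = 1 - 72/(17^3 - 17) = 0.985294. Corrected H = 0.964052 / 0.985294 = 0.978441.
Step 5: Under H0, H ~ chi^2(3); p-value = 0.806468.
Step 6: alpha = 0.1. fail to reject H0.

H = 0.9784, df = 3, p = 0.806468, fail to reject H0.


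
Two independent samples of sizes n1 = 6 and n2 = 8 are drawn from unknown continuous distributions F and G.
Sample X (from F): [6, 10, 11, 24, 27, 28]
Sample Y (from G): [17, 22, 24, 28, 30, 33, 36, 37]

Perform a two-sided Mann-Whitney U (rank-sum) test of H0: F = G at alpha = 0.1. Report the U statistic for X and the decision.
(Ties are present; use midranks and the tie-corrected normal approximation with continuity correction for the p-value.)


Step 1: Combine and sort all 14 observations; assign midranks.
sorted (value, group): (6,X), (10,X), (11,X), (17,Y), (22,Y), (24,X), (24,Y), (27,X), (28,X), (28,Y), (30,Y), (33,Y), (36,Y), (37,Y)
ranks: 6->1, 10->2, 11->3, 17->4, 22->5, 24->6.5, 24->6.5, 27->8, 28->9.5, 28->9.5, 30->11, 33->12, 36->13, 37->14
Step 2: Rank sum for X: R1 = 1 + 2 + 3 + 6.5 + 8 + 9.5 = 30.
Step 3: U_X = R1 - n1(n1+1)/2 = 30 - 6*7/2 = 30 - 21 = 9.
       U_Y = n1*n2 - U_X = 48 - 9 = 39.
Step 4: Ties are present, so use the tie-corrected normal approximation (with continuity correction) for the p-value.
Step 5: p-value = 0.060646; compare to alpha = 0.1. reject H0.

U_X = 9, p = 0.060646, reject H0 at alpha = 0.1.


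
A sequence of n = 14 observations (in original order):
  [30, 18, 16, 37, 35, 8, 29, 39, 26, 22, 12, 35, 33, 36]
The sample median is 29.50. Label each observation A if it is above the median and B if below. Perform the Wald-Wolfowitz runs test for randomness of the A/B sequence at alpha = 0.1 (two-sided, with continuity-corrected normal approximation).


Step 1: Compute median = 29.50; label A = above, B = below.
Labels in order: ABBAABBABBBAAA  (n_A = 7, n_B = 7)
Step 2: Count runs R = 7.
Step 3: Under H0 (random ordering), E[R] = 2*n_A*n_B/(n_A+n_B) + 1 = 2*7*7/14 + 1 = 8.0000.
        Var[R] = 2*n_A*n_B*(2*n_A*n_B - n_A - n_B) / ((n_A+n_B)^2 * (n_A+n_B-1)) = 8232/2548 = 3.2308.
        SD[R] = 1.7974.
Step 4: Continuity-corrected z = (R + 0.5 - E[R]) / SD[R] = (7 + 0.5 - 8.0000) / 1.7974 = -0.2782.
Step 5: Two-sided p-value via normal approximation = 2*(1 - Phi(|z|)) = 0.780879.
Step 6: alpha = 0.1. fail to reject H0.

R = 7, z = -0.2782, p = 0.780879, fail to reject H0.


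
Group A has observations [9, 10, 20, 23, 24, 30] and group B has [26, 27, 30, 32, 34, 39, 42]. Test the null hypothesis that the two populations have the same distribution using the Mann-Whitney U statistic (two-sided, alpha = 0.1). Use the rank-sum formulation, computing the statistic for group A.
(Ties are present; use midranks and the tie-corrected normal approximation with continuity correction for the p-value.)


Step 1: Combine and sort all 13 observations; assign midranks.
sorted (value, group): (9,X), (10,X), (20,X), (23,X), (24,X), (26,Y), (27,Y), (30,X), (30,Y), (32,Y), (34,Y), (39,Y), (42,Y)
ranks: 9->1, 10->2, 20->3, 23->4, 24->5, 26->6, 27->7, 30->8.5, 30->8.5, 32->10, 34->11, 39->12, 42->13
Step 2: Rank sum for X: R1 = 1 + 2 + 3 + 4 + 5 + 8.5 = 23.5.
Step 3: U_X = R1 - n1(n1+1)/2 = 23.5 - 6*7/2 = 23.5 - 21 = 2.5.
       U_Y = n1*n2 - U_X = 42 - 2.5 = 39.5.
Step 4: Ties are present, so use the tie-corrected normal approximation (with continuity correction) for the p-value.
Step 5: p-value = 0.010025; compare to alpha = 0.1. reject H0.

U_X = 2.5, p = 0.010025, reject H0 at alpha = 0.1.


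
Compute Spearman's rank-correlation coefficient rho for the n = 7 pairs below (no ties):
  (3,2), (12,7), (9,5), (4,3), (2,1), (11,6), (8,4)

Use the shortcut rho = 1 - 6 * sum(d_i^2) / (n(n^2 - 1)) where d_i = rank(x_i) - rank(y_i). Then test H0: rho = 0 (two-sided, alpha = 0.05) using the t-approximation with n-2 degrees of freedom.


Step 1: Rank x and y separately (midranks; no ties here).
rank(x): 3->2, 12->7, 9->5, 4->3, 2->1, 11->6, 8->4
rank(y): 2->2, 7->7, 5->5, 3->3, 1->1, 6->6, 4->4
Step 2: d_i = R_x(i) - R_y(i); compute d_i^2.
  (2-2)^2=0, (7-7)^2=0, (5-5)^2=0, (3-3)^2=0, (1-1)^2=0, (6-6)^2=0, (4-4)^2=0
sum(d^2) = 0.
Step 3: rho = 1 - 6*0 / (7*(7^2 - 1)) = 1 - 0/336 = 1.000000.
Step 5: Two-sided p-value from the t-distribution with 5 df = 0.000000.
Step 6: alpha = 0.05. reject H0.

rho = 1.0000, p = 0.000000, reject H0 at alpha = 0.05.


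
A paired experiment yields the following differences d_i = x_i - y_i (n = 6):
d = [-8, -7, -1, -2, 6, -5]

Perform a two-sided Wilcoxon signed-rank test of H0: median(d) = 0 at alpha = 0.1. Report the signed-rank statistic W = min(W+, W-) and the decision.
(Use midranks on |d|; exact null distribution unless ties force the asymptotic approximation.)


Step 1: Drop any zero differences (none here) and take |d_i|.
|d| = [8, 7, 1, 2, 6, 5]
Step 2: Midrank |d_i| (ties get averaged ranks).
ranks: |8|->6, |7|->5, |1|->1, |2|->2, |6|->4, |5|->3
Step 3: Attach original signs; sum ranks with positive sign and with negative sign.
W+ = 4 = 4
W- = 6 + 5 + 1 + 2 + 3 = 17
(Check: W+ + W- = 21 should equal n(n+1)/2 = 21.)
Step 4: Test statistic W = min(W+, W-) = 4.
Step 5: No ties, so the exact null distribution over the 2^6 = 64 sign assignments gives the two-sided p-value = 0.218750.
Step 6: alpha = 0.1. fail to reject H0.

W+ = 4, W- = 17, W = min = 4, p = 0.218750, fail to reject H0.


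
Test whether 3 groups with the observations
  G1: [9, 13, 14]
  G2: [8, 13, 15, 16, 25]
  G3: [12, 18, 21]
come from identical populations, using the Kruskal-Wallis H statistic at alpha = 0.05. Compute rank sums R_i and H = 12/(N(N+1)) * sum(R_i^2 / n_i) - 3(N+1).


Step 1: Combine all N = 11 observations and assign midranks.
sorted (value, group, rank): (8,G2,1), (9,G1,2), (12,G3,3), (13,G1,4.5), (13,G2,4.5), (14,G1,6), (15,G2,7), (16,G2,8), (18,G3,9), (21,G3,10), (25,G2,11)
Step 2: Sum ranks within each group.
R_1 = 12.5 (n_1 = 3)
R_2 = 31.5 (n_2 = 5)
R_3 = 22 (n_3 = 3)
Step 3: H = 12/(N(N+1)) * sum(R_i^2/n_i) - 3(N+1)
     = 12/(11*12) * (12.5^2/3 + 31.5^2/5 + 22^2/3) - 3*12
     = 0.090909 * 411.867 - 36
     = 1.442424.
Step 4: Ties present; correction factor C = 1 - 6/(11^3 - 11) = 0.995455. Corrected H = 1.442424 / 0.995455 = 1.449011.
Step 5: Under H0, H ~ chi^2(2); p-value = 0.484564.
Step 6: alpha = 0.05. fail to reject H0.

H = 1.4490, df = 2, p = 0.484564, fail to reject H0.


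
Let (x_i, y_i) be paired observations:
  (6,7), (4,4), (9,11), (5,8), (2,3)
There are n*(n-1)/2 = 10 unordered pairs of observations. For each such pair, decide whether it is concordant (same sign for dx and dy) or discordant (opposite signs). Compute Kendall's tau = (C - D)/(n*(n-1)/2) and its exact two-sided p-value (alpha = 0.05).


Step 1: Enumerate the 10 unordered pairs (i,j) with i<j and classify each by sign(x_j-x_i) * sign(y_j-y_i).
  (1,2):dx=-2,dy=-3->C; (1,3):dx=+3,dy=+4->C; (1,4):dx=-1,dy=+1->D; (1,5):dx=-4,dy=-4->C
  (2,3):dx=+5,dy=+7->C; (2,4):dx=+1,dy=+4->C; (2,5):dx=-2,dy=-1->C; (3,4):dx=-4,dy=-3->C
  (3,5):dx=-7,dy=-8->C; (4,5):dx=-3,dy=-5->C
Step 2: C = 9, D = 1, total pairs = 10.
Step 3: tau = (C - D)/(n(n-1)/2) = (9 - 1)/10 = 0.800000.
Step 4: Exact two-sided p-value (enumerate n! = 120 permutations of y under H0): p = 0.083333.
Step 5: alpha = 0.05. fail to reject H0.

tau_b = 0.8000 (C=9, D=1), p = 0.083333, fail to reject H0.


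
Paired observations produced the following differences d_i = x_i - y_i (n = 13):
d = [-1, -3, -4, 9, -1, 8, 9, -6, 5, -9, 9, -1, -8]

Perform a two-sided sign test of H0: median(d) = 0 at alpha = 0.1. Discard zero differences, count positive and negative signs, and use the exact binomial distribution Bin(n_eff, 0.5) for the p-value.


Step 1: Discard zero differences. Original n = 13; n_eff = number of nonzero differences = 13.
Nonzero differences (with sign): -1, -3, -4, +9, -1, +8, +9, -6, +5, -9, +9, -1, -8
Step 2: Count signs: positive = 5, negative = 8.
Step 3: Under H0: P(positive) = 0.5, so the number of positives S ~ Bin(13, 0.5).
Step 4: Two-sided exact p-value = sum of Bin(13,0.5) probabilities at or below the observed probability = 0.581055.
Step 5: alpha = 0.1. fail to reject H0.

n_eff = 13, pos = 5, neg = 8, p = 0.581055, fail to reject H0.


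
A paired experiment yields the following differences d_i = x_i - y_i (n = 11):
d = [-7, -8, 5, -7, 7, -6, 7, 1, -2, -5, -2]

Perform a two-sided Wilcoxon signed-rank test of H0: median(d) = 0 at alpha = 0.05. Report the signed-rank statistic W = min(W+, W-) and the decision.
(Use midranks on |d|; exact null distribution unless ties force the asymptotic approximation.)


Step 1: Drop any zero differences (none here) and take |d_i|.
|d| = [7, 8, 5, 7, 7, 6, 7, 1, 2, 5, 2]
Step 2: Midrank |d_i| (ties get averaged ranks).
ranks: |7|->8.5, |8|->11, |5|->4.5, |7|->8.5, |7|->8.5, |6|->6, |7|->8.5, |1|->1, |2|->2.5, |5|->4.5, |2|->2.5
Step 3: Attach original signs; sum ranks with positive sign and with negative sign.
W+ = 4.5 + 8.5 + 8.5 + 1 = 22.5
W- = 8.5 + 11 + 8.5 + 6 + 2.5 + 4.5 + 2.5 = 43.5
(Check: W+ + W- = 66 should equal n(n+1)/2 = 66.)
Step 4: Test statistic W = min(W+, W-) = 22.5.
Step 5: Ties in |d|, so use the tie-corrected normal approximation.
        E[W] = n(n+1)/4 = 11*12/4 = 33.
        Tie groups: |d|=2 (t=2), |d|=5 (t=2), |d|=7 (t=4); sum(t^3 - t) = 72.
        Var[W] = n(n+1)(2n+1)/24 - sum(t^3-t)/48 = 3036/24 - 72/48 = 125.
        z = (W - E[W]) / sqrt(Var[W]) = (22.5 - 33) / 11.1803 = -0.9391.
        Two-sided p = 2*Phi(z) = 0.347654.
Step 6: alpha = 0.05. fail to reject H0.

W+ = 22.5, W- = 43.5, W = min = 22.5, p = 0.347654, fail to reject H0.


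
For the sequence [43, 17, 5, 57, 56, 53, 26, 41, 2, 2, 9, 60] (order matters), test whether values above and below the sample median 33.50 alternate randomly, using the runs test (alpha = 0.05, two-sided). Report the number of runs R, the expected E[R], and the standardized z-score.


Step 1: Compute median = 33.50; label A = above, B = below.
Labels in order: ABBAAABABBBA  (n_A = 6, n_B = 6)
Step 2: Count runs R = 7.
Step 3: Under H0 (random ordering), E[R] = 2*n_A*n_B/(n_A+n_B) + 1 = 2*6*6/12 + 1 = 7.0000.
        Var[R] = 2*n_A*n_B*(2*n_A*n_B - n_A - n_B) / ((n_A+n_B)^2 * (n_A+n_B-1)) = 4320/1584 = 2.7273.
        SD[R] = 1.6514.
Step 4: R = E[R], so z = 0 with no continuity correction.
Step 5: Two-sided p-value via normal approximation = 2*(1 - Phi(|z|)) = 1.000000.
Step 6: alpha = 0.05. fail to reject H0.

R = 7, z = 0.0000, p = 1.000000, fail to reject H0.


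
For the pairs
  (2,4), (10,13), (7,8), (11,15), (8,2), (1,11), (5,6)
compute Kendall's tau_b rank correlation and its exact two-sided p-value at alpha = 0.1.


Step 1: Enumerate the 21 unordered pairs (i,j) with i<j and classify each by sign(x_j-x_i) * sign(y_j-y_i).
  (1,2):dx=+8,dy=+9->C; (1,3):dx=+5,dy=+4->C; (1,4):dx=+9,dy=+11->C; (1,5):dx=+6,dy=-2->D
  (1,6):dx=-1,dy=+7->D; (1,7):dx=+3,dy=+2->C; (2,3):dx=-3,dy=-5->C; (2,4):dx=+1,dy=+2->C
  (2,5):dx=-2,dy=-11->C; (2,6):dx=-9,dy=-2->C; (2,7):dx=-5,dy=-7->C; (3,4):dx=+4,dy=+7->C
  (3,5):dx=+1,dy=-6->D; (3,6):dx=-6,dy=+3->D; (3,7):dx=-2,dy=-2->C; (4,5):dx=-3,dy=-13->C
  (4,6):dx=-10,dy=-4->C; (4,7):dx=-6,dy=-9->C; (5,6):dx=-7,dy=+9->D; (5,7):dx=-3,dy=+4->D
  (6,7):dx=+4,dy=-5->D
Step 2: C = 14, D = 7, total pairs = 21.
Step 3: tau = (C - D)/(n(n-1)/2) = (14 - 7)/21 = 0.333333.
Step 4: Exact two-sided p-value (enumerate n! = 5040 permutations of y under H0): p = 0.381349.
Step 5: alpha = 0.1. fail to reject H0.

tau_b = 0.3333 (C=14, D=7), p = 0.381349, fail to reject H0.


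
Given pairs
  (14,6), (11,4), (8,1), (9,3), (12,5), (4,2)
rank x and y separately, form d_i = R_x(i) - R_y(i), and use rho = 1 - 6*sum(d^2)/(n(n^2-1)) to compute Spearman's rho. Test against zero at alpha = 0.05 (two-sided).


Step 1: Rank x and y separately (midranks; no ties here).
rank(x): 14->6, 11->4, 8->2, 9->3, 12->5, 4->1
rank(y): 6->6, 4->4, 1->1, 3->3, 5->5, 2->2
Step 2: d_i = R_x(i) - R_y(i); compute d_i^2.
  (6-6)^2=0, (4-4)^2=0, (2-1)^2=1, (3-3)^2=0, (5-5)^2=0, (1-2)^2=1
sum(d^2) = 2.
Step 3: rho = 1 - 6*2 / (6*(6^2 - 1)) = 1 - 12/210 = 0.942857.
Step 4: Under H0, t = rho * sqrt((n-2)/(1-rho^2)) = 5.6595 ~ t(4).
Step 5: Two-sided p-value from the t-distribution with 4 df = 0.004805.
Step 6: alpha = 0.05. reject H0.

rho = 0.9429, p = 0.004805, reject H0 at alpha = 0.05.


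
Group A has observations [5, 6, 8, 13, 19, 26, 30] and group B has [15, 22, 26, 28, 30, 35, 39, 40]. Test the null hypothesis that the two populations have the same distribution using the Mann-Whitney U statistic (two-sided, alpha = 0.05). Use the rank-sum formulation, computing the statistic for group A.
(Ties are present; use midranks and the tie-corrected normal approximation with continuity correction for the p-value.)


Step 1: Combine and sort all 15 observations; assign midranks.
sorted (value, group): (5,X), (6,X), (8,X), (13,X), (15,Y), (19,X), (22,Y), (26,X), (26,Y), (28,Y), (30,X), (30,Y), (35,Y), (39,Y), (40,Y)
ranks: 5->1, 6->2, 8->3, 13->4, 15->5, 19->6, 22->7, 26->8.5, 26->8.5, 28->10, 30->11.5, 30->11.5, 35->13, 39->14, 40->15
Step 2: Rank sum for X: R1 = 1 + 2 + 3 + 4 + 6 + 8.5 + 11.5 = 36.
Step 3: U_X = R1 - n1(n1+1)/2 = 36 - 7*8/2 = 36 - 28 = 8.
       U_Y = n1*n2 - U_X = 56 - 8 = 48.
Step 4: Ties are present, so use the tie-corrected normal approximation (with continuity correction) for the p-value.
Step 5: p-value = 0.023776; compare to alpha = 0.05. reject H0.

U_X = 8, p = 0.023776, reject H0 at alpha = 0.05.


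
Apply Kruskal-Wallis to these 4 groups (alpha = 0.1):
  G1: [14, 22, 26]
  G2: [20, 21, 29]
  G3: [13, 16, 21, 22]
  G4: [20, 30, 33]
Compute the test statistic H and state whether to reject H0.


Step 1: Combine all N = 13 observations and assign midranks.
sorted (value, group, rank): (13,G3,1), (14,G1,2), (16,G3,3), (20,G2,4.5), (20,G4,4.5), (21,G2,6.5), (21,G3,6.5), (22,G1,8.5), (22,G3,8.5), (26,G1,10), (29,G2,11), (30,G4,12), (33,G4,13)
Step 2: Sum ranks within each group.
R_1 = 20.5 (n_1 = 3)
R_2 = 22 (n_2 = 3)
R_3 = 19 (n_3 = 4)
R_4 = 29.5 (n_4 = 3)
Step 3: H = 12/(N(N+1)) * sum(R_i^2/n_i) - 3(N+1)
     = 12/(13*14) * (20.5^2/3 + 22^2/3 + 19^2/4 + 29.5^2/3) - 3*14
     = 0.065934 * 681.75 - 42
     = 2.950549.
Step 4: Ties present; correction factor C = 1 - 18/(13^3 - 13) = 0.991758. Corrected H = 2.950549 / 0.991758 = 2.975069.
Step 5: Under H0, H ~ chi^2(3); p-value = 0.395485.
Step 6: alpha = 0.1. fail to reject H0.

H = 2.9751, df = 3, p = 0.395485, fail to reject H0.


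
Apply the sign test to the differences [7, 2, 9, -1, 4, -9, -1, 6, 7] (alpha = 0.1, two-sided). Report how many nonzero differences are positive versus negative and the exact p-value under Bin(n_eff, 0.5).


Step 1: Discard zero differences. Original n = 9; n_eff = number of nonzero differences = 9.
Nonzero differences (with sign): +7, +2, +9, -1, +4, -9, -1, +6, +7
Step 2: Count signs: positive = 6, negative = 3.
Step 3: Under H0: P(positive) = 0.5, so the number of positives S ~ Bin(9, 0.5).
Step 4: Two-sided exact p-value = sum of Bin(9,0.5) probabilities at or below the observed probability = 0.507812.
Step 5: alpha = 0.1. fail to reject H0.

n_eff = 9, pos = 6, neg = 3, p = 0.507812, fail to reject H0.


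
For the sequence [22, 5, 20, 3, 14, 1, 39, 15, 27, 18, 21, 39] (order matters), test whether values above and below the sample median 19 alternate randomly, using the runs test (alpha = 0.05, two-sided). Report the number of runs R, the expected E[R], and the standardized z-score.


Step 1: Compute median = 19; label A = above, B = below.
Labels in order: ABABBBABABAA  (n_A = 6, n_B = 6)
Step 2: Count runs R = 9.
Step 3: Under H0 (random ordering), E[R] = 2*n_A*n_B/(n_A+n_B) + 1 = 2*6*6/12 + 1 = 7.0000.
        Var[R] = 2*n_A*n_B*(2*n_A*n_B - n_A - n_B) / ((n_A+n_B)^2 * (n_A+n_B-1)) = 4320/1584 = 2.7273.
        SD[R] = 1.6514.
Step 4: Continuity-corrected z = (R - 0.5 - E[R]) / SD[R] = (9 - 0.5 - 7.0000) / 1.6514 = 0.9083.
Step 5: Two-sided p-value via normal approximation = 2*(1 - Phi(|z|)) = 0.363722.
Step 6: alpha = 0.05. fail to reject H0.

R = 9, z = 0.9083, p = 0.363722, fail to reject H0.


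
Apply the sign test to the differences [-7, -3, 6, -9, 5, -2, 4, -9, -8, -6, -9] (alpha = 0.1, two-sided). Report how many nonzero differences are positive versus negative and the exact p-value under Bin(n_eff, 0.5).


Step 1: Discard zero differences. Original n = 11; n_eff = number of nonzero differences = 11.
Nonzero differences (with sign): -7, -3, +6, -9, +5, -2, +4, -9, -8, -6, -9
Step 2: Count signs: positive = 3, negative = 8.
Step 3: Under H0: P(positive) = 0.5, so the number of positives S ~ Bin(11, 0.5).
Step 4: Two-sided exact p-value = sum of Bin(11,0.5) probabilities at or below the observed probability = 0.226562.
Step 5: alpha = 0.1. fail to reject H0.

n_eff = 11, pos = 3, neg = 8, p = 0.226562, fail to reject H0.


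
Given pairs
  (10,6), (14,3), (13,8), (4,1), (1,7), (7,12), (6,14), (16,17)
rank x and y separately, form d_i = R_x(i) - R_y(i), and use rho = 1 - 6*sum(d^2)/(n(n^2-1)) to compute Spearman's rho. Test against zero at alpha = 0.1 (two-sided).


Step 1: Rank x and y separately (midranks; no ties here).
rank(x): 10->5, 14->7, 13->6, 4->2, 1->1, 7->4, 6->3, 16->8
rank(y): 6->3, 3->2, 8->5, 1->1, 7->4, 12->6, 14->7, 17->8
Step 2: d_i = R_x(i) - R_y(i); compute d_i^2.
  (5-3)^2=4, (7-2)^2=25, (6-5)^2=1, (2-1)^2=1, (1-4)^2=9, (4-6)^2=4, (3-7)^2=16, (8-8)^2=0
sum(d^2) = 60.
Step 3: rho = 1 - 6*60 / (8*(8^2 - 1)) = 1 - 360/504 = 0.285714.
Step 4: Under H0, t = rho * sqrt((n-2)/(1-rho^2)) = 0.7303 ~ t(6).
Step 5: Two-sided p-value from the t-distribution with 6 df = 0.492726.
Step 6: alpha = 0.1. fail to reject H0.

rho = 0.2857, p = 0.492726, fail to reject H0 at alpha = 0.1.


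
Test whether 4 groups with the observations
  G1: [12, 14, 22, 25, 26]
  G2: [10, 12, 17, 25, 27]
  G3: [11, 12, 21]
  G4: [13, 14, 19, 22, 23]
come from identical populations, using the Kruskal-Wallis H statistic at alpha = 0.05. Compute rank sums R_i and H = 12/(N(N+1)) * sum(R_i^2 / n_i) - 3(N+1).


Step 1: Combine all N = 18 observations and assign midranks.
sorted (value, group, rank): (10,G2,1), (11,G3,2), (12,G1,4), (12,G2,4), (12,G3,4), (13,G4,6), (14,G1,7.5), (14,G4,7.5), (17,G2,9), (19,G4,10), (21,G3,11), (22,G1,12.5), (22,G4,12.5), (23,G4,14), (25,G1,15.5), (25,G2,15.5), (26,G1,17), (27,G2,18)
Step 2: Sum ranks within each group.
R_1 = 56.5 (n_1 = 5)
R_2 = 47.5 (n_2 = 5)
R_3 = 17 (n_3 = 3)
R_4 = 50 (n_4 = 5)
Step 3: H = 12/(N(N+1)) * sum(R_i^2/n_i) - 3(N+1)
     = 12/(18*19) * (56.5^2/5 + 47.5^2/5 + 17^2/3 + 50^2/5) - 3*19
     = 0.035088 * 1686.03 - 57
     = 2.159064.
Step 4: Ties present; correction factor C = 1 - 42/(18^3 - 18) = 0.992776. Corrected H = 2.159064 / 0.992776 = 2.174775.
Step 5: Under H0, H ~ chi^2(3); p-value = 0.536934.
Step 6: alpha = 0.05. fail to reject H0.

H = 2.1748, df = 3, p = 0.536934, fail to reject H0.


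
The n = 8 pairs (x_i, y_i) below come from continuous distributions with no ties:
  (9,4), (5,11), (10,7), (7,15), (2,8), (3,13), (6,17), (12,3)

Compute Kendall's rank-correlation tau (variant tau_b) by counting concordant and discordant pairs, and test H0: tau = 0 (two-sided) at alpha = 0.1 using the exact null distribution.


Step 1: Enumerate the 28 unordered pairs (i,j) with i<j and classify each by sign(x_j-x_i) * sign(y_j-y_i).
  (1,2):dx=-4,dy=+7->D; (1,3):dx=+1,dy=+3->C; (1,4):dx=-2,dy=+11->D; (1,5):dx=-7,dy=+4->D
  (1,6):dx=-6,dy=+9->D; (1,7):dx=-3,dy=+13->D; (1,8):dx=+3,dy=-1->D; (2,3):dx=+5,dy=-4->D
  (2,4):dx=+2,dy=+4->C; (2,5):dx=-3,dy=-3->C; (2,6):dx=-2,dy=+2->D; (2,7):dx=+1,dy=+6->C
  (2,8):dx=+7,dy=-8->D; (3,4):dx=-3,dy=+8->D; (3,5):dx=-8,dy=+1->D; (3,6):dx=-7,dy=+6->D
  (3,7):dx=-4,dy=+10->D; (3,8):dx=+2,dy=-4->D; (4,5):dx=-5,dy=-7->C; (4,6):dx=-4,dy=-2->C
  (4,7):dx=-1,dy=+2->D; (4,8):dx=+5,dy=-12->D; (5,6):dx=+1,dy=+5->C; (5,7):dx=+4,dy=+9->C
  (5,8):dx=+10,dy=-5->D; (6,7):dx=+3,dy=+4->C; (6,8):dx=+9,dy=-10->D; (7,8):dx=+6,dy=-14->D
Step 2: C = 9, D = 19, total pairs = 28.
Step 3: tau = (C - D)/(n(n-1)/2) = (9 - 19)/28 = -0.357143.
Step 4: Exact two-sided p-value (enumerate n! = 40320 permutations of y under H0): p = 0.275099.
Step 5: alpha = 0.1. fail to reject H0.

tau_b = -0.3571 (C=9, D=19), p = 0.275099, fail to reject H0.


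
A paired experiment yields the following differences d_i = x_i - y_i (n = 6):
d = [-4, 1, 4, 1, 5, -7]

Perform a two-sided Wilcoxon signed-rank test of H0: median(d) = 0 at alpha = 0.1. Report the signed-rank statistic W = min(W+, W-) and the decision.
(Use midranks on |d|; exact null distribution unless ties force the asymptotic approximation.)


Step 1: Drop any zero differences (none here) and take |d_i|.
|d| = [4, 1, 4, 1, 5, 7]
Step 2: Midrank |d_i| (ties get averaged ranks).
ranks: |4|->3.5, |1|->1.5, |4|->3.5, |1|->1.5, |5|->5, |7|->6
Step 3: Attach original signs; sum ranks with positive sign and with negative sign.
W+ = 1.5 + 3.5 + 1.5 + 5 = 11.5
W- = 3.5 + 6 = 9.5
(Check: W+ + W- = 21 should equal n(n+1)/2 = 21.)
Step 4: Test statistic W = min(W+, W-) = 9.5.
Step 5: Ties in |d|, so use the tie-corrected normal approximation.
        E[W] = n(n+1)/4 = 6*7/4 = 10.5.
        Tie groups: |d|=1 (t=2), |d|=4 (t=2); sum(t^3 - t) = 12.
        Var[W] = n(n+1)(2n+1)/24 - sum(t^3-t)/48 = 546/24 - 12/48 = 22.5.
        z = (W - E[W]) / sqrt(Var[W]) = (9.5 - 10.5) / 4.7434 = -0.2108.
        Two-sided p = 2*Phi(z) = 0.833029.
Step 6: alpha = 0.1. fail to reject H0.

W+ = 11.5, W- = 9.5, W = min = 9.5, p = 0.833029, fail to reject H0.


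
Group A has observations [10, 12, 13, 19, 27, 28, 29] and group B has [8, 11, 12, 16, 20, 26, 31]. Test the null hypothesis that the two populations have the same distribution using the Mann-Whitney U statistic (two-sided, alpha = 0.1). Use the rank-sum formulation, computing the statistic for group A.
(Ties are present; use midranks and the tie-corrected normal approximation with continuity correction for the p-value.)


Step 1: Combine and sort all 14 observations; assign midranks.
sorted (value, group): (8,Y), (10,X), (11,Y), (12,X), (12,Y), (13,X), (16,Y), (19,X), (20,Y), (26,Y), (27,X), (28,X), (29,X), (31,Y)
ranks: 8->1, 10->2, 11->3, 12->4.5, 12->4.5, 13->6, 16->7, 19->8, 20->9, 26->10, 27->11, 28->12, 29->13, 31->14
Step 2: Rank sum for X: R1 = 2 + 4.5 + 6 + 8 + 11 + 12 + 13 = 56.5.
Step 3: U_X = R1 - n1(n1+1)/2 = 56.5 - 7*8/2 = 56.5 - 28 = 28.5.
       U_Y = n1*n2 - U_X = 49 - 28.5 = 20.5.
Step 4: Ties are present, so use the tie-corrected normal approximation (with continuity correction) for the p-value.
Step 5: p-value = 0.654365; compare to alpha = 0.1. fail to reject H0.

U_X = 28.5, p = 0.654365, fail to reject H0 at alpha = 0.1.


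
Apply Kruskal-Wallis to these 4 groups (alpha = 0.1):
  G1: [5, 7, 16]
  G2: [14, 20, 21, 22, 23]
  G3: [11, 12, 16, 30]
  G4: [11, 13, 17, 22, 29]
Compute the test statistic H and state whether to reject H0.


Step 1: Combine all N = 17 observations and assign midranks.
sorted (value, group, rank): (5,G1,1), (7,G1,2), (11,G3,3.5), (11,G4,3.5), (12,G3,5), (13,G4,6), (14,G2,7), (16,G1,8.5), (16,G3,8.5), (17,G4,10), (20,G2,11), (21,G2,12), (22,G2,13.5), (22,G4,13.5), (23,G2,15), (29,G4,16), (30,G3,17)
Step 2: Sum ranks within each group.
R_1 = 11.5 (n_1 = 3)
R_2 = 58.5 (n_2 = 5)
R_3 = 34 (n_3 = 4)
R_4 = 49 (n_4 = 5)
Step 3: H = 12/(N(N+1)) * sum(R_i^2/n_i) - 3(N+1)
     = 12/(17*18) * (11.5^2/3 + 58.5^2/5 + 34^2/4 + 49^2/5) - 3*18
     = 0.039216 * 1497.73 - 54
     = 4.734641.
Step 4: Ties present; correction factor C = 1 - 18/(17^3 - 17) = 0.996324. Corrected H = 4.734641 / 0.996324 = 4.752112.
Step 5: Under H0, H ~ chi^2(3); p-value = 0.190875.
Step 6: alpha = 0.1. fail to reject H0.

H = 4.7521, df = 3, p = 0.190875, fail to reject H0.


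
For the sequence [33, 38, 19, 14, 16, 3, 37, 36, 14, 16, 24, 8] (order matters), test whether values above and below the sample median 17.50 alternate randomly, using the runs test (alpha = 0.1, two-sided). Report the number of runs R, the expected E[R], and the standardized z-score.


Step 1: Compute median = 17.50; label A = above, B = below.
Labels in order: AAABBBAABBAB  (n_A = 6, n_B = 6)
Step 2: Count runs R = 6.
Step 3: Under H0 (random ordering), E[R] = 2*n_A*n_B/(n_A+n_B) + 1 = 2*6*6/12 + 1 = 7.0000.
        Var[R] = 2*n_A*n_B*(2*n_A*n_B - n_A - n_B) / ((n_A+n_B)^2 * (n_A+n_B-1)) = 4320/1584 = 2.7273.
        SD[R] = 1.6514.
Step 4: Continuity-corrected z = (R + 0.5 - E[R]) / SD[R] = (6 + 0.5 - 7.0000) / 1.6514 = -0.3028.
Step 5: Two-sided p-value via normal approximation = 2*(1 - Phi(|z|)) = 0.762069.
Step 6: alpha = 0.1. fail to reject H0.

R = 6, z = -0.3028, p = 0.762069, fail to reject H0.


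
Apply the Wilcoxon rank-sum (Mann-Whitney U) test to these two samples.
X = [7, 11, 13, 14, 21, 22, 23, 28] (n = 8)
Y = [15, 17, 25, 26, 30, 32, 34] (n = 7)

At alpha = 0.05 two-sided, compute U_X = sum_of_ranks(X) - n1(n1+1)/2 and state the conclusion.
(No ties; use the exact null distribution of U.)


Step 1: Combine and sort all 15 observations; assign midranks.
sorted (value, group): (7,X), (11,X), (13,X), (14,X), (15,Y), (17,Y), (21,X), (22,X), (23,X), (25,Y), (26,Y), (28,X), (30,Y), (32,Y), (34,Y)
ranks: 7->1, 11->2, 13->3, 14->4, 15->5, 17->6, 21->7, 22->8, 23->9, 25->10, 26->11, 28->12, 30->13, 32->14, 34->15
Step 2: Rank sum for X: R1 = 1 + 2 + 3 + 4 + 7 + 8 + 9 + 12 = 46.
Step 3: U_X = R1 - n1(n1+1)/2 = 46 - 8*9/2 = 46 - 36 = 10.
       U_Y = n1*n2 - U_X = 56 - 10 = 46.
Step 4: No ties, so the exact null distribution of U (based on enumerating the C(15,8) = 6435 equally likely rank assignments) gives the two-sided p-value.
Step 5: p-value = 0.040093; compare to alpha = 0.05. reject H0.

U_X = 10, p = 0.040093, reject H0 at alpha = 0.05.


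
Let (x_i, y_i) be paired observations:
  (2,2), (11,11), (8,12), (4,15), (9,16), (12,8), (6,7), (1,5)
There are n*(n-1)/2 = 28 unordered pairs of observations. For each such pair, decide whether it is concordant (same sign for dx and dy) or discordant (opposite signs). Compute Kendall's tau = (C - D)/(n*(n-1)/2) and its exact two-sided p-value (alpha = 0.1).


Step 1: Enumerate the 28 unordered pairs (i,j) with i<j and classify each by sign(x_j-x_i) * sign(y_j-y_i).
  (1,2):dx=+9,dy=+9->C; (1,3):dx=+6,dy=+10->C; (1,4):dx=+2,dy=+13->C; (1,5):dx=+7,dy=+14->C
  (1,6):dx=+10,dy=+6->C; (1,7):dx=+4,dy=+5->C; (1,8):dx=-1,dy=+3->D; (2,3):dx=-3,dy=+1->D
  (2,4):dx=-7,dy=+4->D; (2,5):dx=-2,dy=+5->D; (2,6):dx=+1,dy=-3->D; (2,7):dx=-5,dy=-4->C
  (2,8):dx=-10,dy=-6->C; (3,4):dx=-4,dy=+3->D; (3,5):dx=+1,dy=+4->C; (3,6):dx=+4,dy=-4->D
  (3,7):dx=-2,dy=-5->C; (3,8):dx=-7,dy=-7->C; (4,5):dx=+5,dy=+1->C; (4,6):dx=+8,dy=-7->D
  (4,7):dx=+2,dy=-8->D; (4,8):dx=-3,dy=-10->C; (5,6):dx=+3,dy=-8->D; (5,7):dx=-3,dy=-9->C
  (5,8):dx=-8,dy=-11->C; (6,7):dx=-6,dy=-1->C; (6,8):dx=-11,dy=-3->C; (7,8):dx=-5,dy=-2->C
Step 2: C = 18, D = 10, total pairs = 28.
Step 3: tau = (C - D)/(n(n-1)/2) = (18 - 10)/28 = 0.285714.
Step 4: Exact two-sided p-value (enumerate n! = 40320 permutations of y under H0): p = 0.398760.
Step 5: alpha = 0.1. fail to reject H0.

tau_b = 0.2857 (C=18, D=10), p = 0.398760, fail to reject H0.


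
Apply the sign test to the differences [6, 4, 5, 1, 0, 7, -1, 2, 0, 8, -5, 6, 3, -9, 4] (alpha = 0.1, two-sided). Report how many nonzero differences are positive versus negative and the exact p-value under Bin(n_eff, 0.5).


Step 1: Discard zero differences. Original n = 15; n_eff = number of nonzero differences = 13.
Nonzero differences (with sign): +6, +4, +5, +1, +7, -1, +2, +8, -5, +6, +3, -9, +4
Step 2: Count signs: positive = 10, negative = 3.
Step 3: Under H0: P(positive) = 0.5, so the number of positives S ~ Bin(13, 0.5).
Step 4: Two-sided exact p-value = sum of Bin(13,0.5) probabilities at or below the observed probability = 0.092285.
Step 5: alpha = 0.1. reject H0.

n_eff = 13, pos = 10, neg = 3, p = 0.092285, reject H0.


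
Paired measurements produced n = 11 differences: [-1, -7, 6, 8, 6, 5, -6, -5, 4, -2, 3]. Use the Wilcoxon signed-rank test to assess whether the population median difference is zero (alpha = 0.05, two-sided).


Step 1: Drop any zero differences (none here) and take |d_i|.
|d| = [1, 7, 6, 8, 6, 5, 6, 5, 4, 2, 3]
Step 2: Midrank |d_i| (ties get averaged ranks).
ranks: |1|->1, |7|->10, |6|->8, |8|->11, |6|->8, |5|->5.5, |6|->8, |5|->5.5, |4|->4, |2|->2, |3|->3
Step 3: Attach original signs; sum ranks with positive sign and with negative sign.
W+ = 8 + 11 + 8 + 5.5 + 4 + 3 = 39.5
W- = 1 + 10 + 8 + 5.5 + 2 = 26.5
(Check: W+ + W- = 66 should equal n(n+1)/2 = 66.)
Step 4: Test statistic W = min(W+, W-) = 26.5.
Step 5: Ties in |d|, so use the tie-corrected normal approximation.
        E[W] = n(n+1)/4 = 11*12/4 = 33.
        Tie groups: |d|=5 (t=2), |d|=6 (t=3); sum(t^3 - t) = 30.
        Var[W] = n(n+1)(2n+1)/24 - sum(t^3-t)/48 = 3036/24 - 30/48 = 125.875.
        z = (W - E[W]) / sqrt(Var[W]) = (26.5 - 33) / 11.2194 = -0.5794.
        Two-sided p = 2*Phi(z) = 0.562351.
Step 6: alpha = 0.05. fail to reject H0.

W+ = 39.5, W- = 26.5, W = min = 26.5, p = 0.562351, fail to reject H0.


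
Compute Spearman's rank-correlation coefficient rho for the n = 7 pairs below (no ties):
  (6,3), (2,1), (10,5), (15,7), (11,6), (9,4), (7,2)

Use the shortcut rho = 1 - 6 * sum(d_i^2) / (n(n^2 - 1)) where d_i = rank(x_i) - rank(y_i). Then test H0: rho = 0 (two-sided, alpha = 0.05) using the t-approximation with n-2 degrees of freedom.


Step 1: Rank x and y separately (midranks; no ties here).
rank(x): 6->2, 2->1, 10->5, 15->7, 11->6, 9->4, 7->3
rank(y): 3->3, 1->1, 5->5, 7->7, 6->6, 4->4, 2->2
Step 2: d_i = R_x(i) - R_y(i); compute d_i^2.
  (2-3)^2=1, (1-1)^2=0, (5-5)^2=0, (7-7)^2=0, (6-6)^2=0, (4-4)^2=0, (3-2)^2=1
sum(d^2) = 2.
Step 3: rho = 1 - 6*2 / (7*(7^2 - 1)) = 1 - 12/336 = 0.964286.
Step 4: Under H0, t = rho * sqrt((n-2)/(1-rho^2)) = 8.1408 ~ t(5).
Step 5: Two-sided p-value from the t-distribution with 5 df = 0.000454.
Step 6: alpha = 0.05. reject H0.

rho = 0.9643, p = 0.000454, reject H0 at alpha = 0.05.


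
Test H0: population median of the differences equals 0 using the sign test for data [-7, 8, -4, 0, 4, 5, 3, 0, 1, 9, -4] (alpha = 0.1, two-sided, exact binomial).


Step 1: Discard zero differences. Original n = 11; n_eff = number of nonzero differences = 9.
Nonzero differences (with sign): -7, +8, -4, +4, +5, +3, +1, +9, -4
Step 2: Count signs: positive = 6, negative = 3.
Step 3: Under H0: P(positive) = 0.5, so the number of positives S ~ Bin(9, 0.5).
Step 4: Two-sided exact p-value = sum of Bin(9,0.5) probabilities at or below the observed probability = 0.507812.
Step 5: alpha = 0.1. fail to reject H0.

n_eff = 9, pos = 6, neg = 3, p = 0.507812, fail to reject H0.


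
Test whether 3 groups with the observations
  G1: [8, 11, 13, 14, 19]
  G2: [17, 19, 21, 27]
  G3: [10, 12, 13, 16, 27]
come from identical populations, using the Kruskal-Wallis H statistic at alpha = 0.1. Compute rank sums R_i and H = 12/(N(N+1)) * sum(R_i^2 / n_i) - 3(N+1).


Step 1: Combine all N = 14 observations and assign midranks.
sorted (value, group, rank): (8,G1,1), (10,G3,2), (11,G1,3), (12,G3,4), (13,G1,5.5), (13,G3,5.5), (14,G1,7), (16,G3,8), (17,G2,9), (19,G1,10.5), (19,G2,10.5), (21,G2,12), (27,G2,13.5), (27,G3,13.5)
Step 2: Sum ranks within each group.
R_1 = 27 (n_1 = 5)
R_2 = 45 (n_2 = 4)
R_3 = 33 (n_3 = 5)
Step 3: H = 12/(N(N+1)) * sum(R_i^2/n_i) - 3(N+1)
     = 12/(14*15) * (27^2/5 + 45^2/4 + 33^2/5) - 3*15
     = 0.057143 * 869.85 - 45
     = 4.705714.
Step 4: Ties present; correction factor C = 1 - 18/(14^3 - 14) = 0.993407. Corrected H = 4.705714 / 0.993407 = 4.736947.
Step 5: Under H0, H ~ chi^2(2); p-value = 0.093624.
Step 6: alpha = 0.1. reject H0.

H = 4.7369, df = 2, p = 0.093624, reject H0.
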